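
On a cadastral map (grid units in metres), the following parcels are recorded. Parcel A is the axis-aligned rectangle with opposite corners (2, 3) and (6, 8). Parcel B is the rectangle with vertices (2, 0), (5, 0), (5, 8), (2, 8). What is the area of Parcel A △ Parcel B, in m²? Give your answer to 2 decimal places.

14.00

|Parcel A∩Parcel B|: x∈[2,5], y∈[3,8] → 3·5 = 15.
|Parcel A △ Parcel B| = |Parcel A| + |Parcel B| − 2·|Parcel A∩Parcel B| = 20 + 24 − 30 = 14.00.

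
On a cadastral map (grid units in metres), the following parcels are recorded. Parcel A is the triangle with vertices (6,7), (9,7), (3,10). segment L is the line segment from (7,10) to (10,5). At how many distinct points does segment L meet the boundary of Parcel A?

The segment meets the boundary at (8.8,7), (8.714,7.143).

2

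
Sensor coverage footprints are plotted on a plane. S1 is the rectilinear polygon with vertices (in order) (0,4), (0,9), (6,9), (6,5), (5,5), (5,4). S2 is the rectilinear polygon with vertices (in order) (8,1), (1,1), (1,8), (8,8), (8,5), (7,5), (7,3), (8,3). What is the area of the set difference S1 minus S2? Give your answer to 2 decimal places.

|S1| = 29, |S1∩S2| = 19.
|S1 ∖ S2| = |S1| − |S1∩S2| = 29 − 19 = 10.00.

10.00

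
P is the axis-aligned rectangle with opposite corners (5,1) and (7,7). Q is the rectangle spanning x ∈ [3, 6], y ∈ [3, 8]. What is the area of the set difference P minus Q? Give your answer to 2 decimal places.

|P∩Q|: x∈[5,6], y∈[3,7] → 1·4 = 4.
|P| = 12.
|P ∖ Q| = |P| − |P∩Q| = 12 − 4 = 8.00.

8.00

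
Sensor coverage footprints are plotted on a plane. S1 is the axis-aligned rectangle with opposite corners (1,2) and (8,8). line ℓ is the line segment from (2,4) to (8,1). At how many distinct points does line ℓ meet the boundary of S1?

1

The segment meets the boundary at (6,2).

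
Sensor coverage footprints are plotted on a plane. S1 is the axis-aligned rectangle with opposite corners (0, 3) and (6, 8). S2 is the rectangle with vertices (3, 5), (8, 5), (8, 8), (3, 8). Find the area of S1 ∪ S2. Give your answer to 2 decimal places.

36.00

By inclusion–exclusion:
Individual areas: |S1| = 30, |S2| = 15.
|S1∩S2|: x∈[3,6], y∈[5,8] → 3·3 = 9.
|S1 ∪ S2| = 45 − 9 = 36.00.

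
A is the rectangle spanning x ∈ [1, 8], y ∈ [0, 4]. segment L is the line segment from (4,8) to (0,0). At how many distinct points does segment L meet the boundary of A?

The segment meets the boundary at (1,2), (2,4).

2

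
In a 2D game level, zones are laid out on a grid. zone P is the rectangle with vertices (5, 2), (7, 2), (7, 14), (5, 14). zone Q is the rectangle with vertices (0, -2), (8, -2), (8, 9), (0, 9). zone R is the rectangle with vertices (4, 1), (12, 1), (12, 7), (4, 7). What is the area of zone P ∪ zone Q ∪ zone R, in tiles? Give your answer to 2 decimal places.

By inclusion–exclusion:
Individual areas: |zone P| = 24, |zone Q| = 88, |zone R| = 48.
|zone P∩zone Q|: x∈[5,7], y∈[2,9] → 2·7 = 14.
|zone P∩zone R|: x∈[5,7], y∈[2,7] → 2·5 = 10.
|zone Q∩zone R|: x∈[4,8], y∈[1,7] → 4·6 = 24.
|zone P∩zone Q∩zone R| = 10.
|zone P ∪ zone Q ∪ zone R| = 160 − 48 + 10 = 122.00.

122.00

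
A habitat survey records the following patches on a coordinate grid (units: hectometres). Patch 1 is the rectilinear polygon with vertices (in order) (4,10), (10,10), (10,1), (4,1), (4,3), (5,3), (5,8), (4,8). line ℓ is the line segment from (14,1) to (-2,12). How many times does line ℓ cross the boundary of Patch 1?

2

The segment meets the boundary at (5,7.188), (10,3.75).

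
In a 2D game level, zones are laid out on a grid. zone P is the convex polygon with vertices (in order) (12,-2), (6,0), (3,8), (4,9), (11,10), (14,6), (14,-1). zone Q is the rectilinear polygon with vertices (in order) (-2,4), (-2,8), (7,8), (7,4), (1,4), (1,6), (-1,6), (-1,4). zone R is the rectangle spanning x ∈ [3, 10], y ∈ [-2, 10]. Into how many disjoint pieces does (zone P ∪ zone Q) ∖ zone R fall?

2

(zone P ∪ zone Q) ∖ zone R splits into 2 disjoint pieces (area 16, area 40.2619).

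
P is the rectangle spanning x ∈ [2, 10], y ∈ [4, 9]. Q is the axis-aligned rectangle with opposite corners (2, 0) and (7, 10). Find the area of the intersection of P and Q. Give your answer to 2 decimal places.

|P∩Q|: x∈[2,7], y∈[4,9] → 5·5 = 25.

25.00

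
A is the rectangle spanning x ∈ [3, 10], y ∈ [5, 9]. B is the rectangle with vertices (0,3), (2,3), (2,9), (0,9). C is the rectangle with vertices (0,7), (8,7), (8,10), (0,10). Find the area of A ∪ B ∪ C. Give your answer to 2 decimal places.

By inclusion–exclusion:
Individual areas: |A| = 28, |B| = 12, |C| = 24.
|A∩B| = 0 (no overlap).
|A∩C|: x∈[3,8], y∈[7,9] → 5·2 = 10.
|B∩C|: x∈[0,2], y∈[7,9] → 2·2 = 4.
|A∩B∩C| = 0.
|A ∪ B ∪ C| = 64 − 14 + 0 = 50.00.

50.00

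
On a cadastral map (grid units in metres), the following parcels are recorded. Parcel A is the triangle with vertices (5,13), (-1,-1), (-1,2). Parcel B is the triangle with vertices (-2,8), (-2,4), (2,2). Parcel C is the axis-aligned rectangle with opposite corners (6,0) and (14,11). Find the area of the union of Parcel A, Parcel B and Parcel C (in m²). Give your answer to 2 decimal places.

By inclusion–exclusion:
Individual areas: |Parcel A| = 9, |Parcel B| = 8, |Parcel C| = 88.
|Parcel A∩Parcel B| = 1.2081.
|Parcel A∩Parcel C| = 0.
|Parcel B∩Parcel C| = 0.
|Parcel A∩Parcel B∩Parcel C| = 0.
|Parcel A ∪ Parcel B ∪ Parcel C| = 105 − 1.2081 + 0 = 103.79.

103.79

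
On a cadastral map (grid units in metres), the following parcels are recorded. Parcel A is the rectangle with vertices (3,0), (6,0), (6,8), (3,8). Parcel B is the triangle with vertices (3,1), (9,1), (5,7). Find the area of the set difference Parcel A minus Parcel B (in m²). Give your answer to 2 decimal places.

12.75

|Parcel A| = 24, |Parcel A∩Parcel B| = 11.25.
|Parcel A ∖ Parcel B| = |Parcel A| − |Parcel A∩Parcel B| = 24 − 11.25 = 12.75.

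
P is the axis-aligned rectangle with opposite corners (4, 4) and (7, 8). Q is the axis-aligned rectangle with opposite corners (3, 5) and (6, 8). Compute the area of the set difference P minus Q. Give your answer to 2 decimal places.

|P∩Q|: x∈[4,6], y∈[5,8] → 2·3 = 6.
|P| = 12.
|P ∖ Q| = |P| − |P∩Q| = 12 − 6 = 6.00.

6.00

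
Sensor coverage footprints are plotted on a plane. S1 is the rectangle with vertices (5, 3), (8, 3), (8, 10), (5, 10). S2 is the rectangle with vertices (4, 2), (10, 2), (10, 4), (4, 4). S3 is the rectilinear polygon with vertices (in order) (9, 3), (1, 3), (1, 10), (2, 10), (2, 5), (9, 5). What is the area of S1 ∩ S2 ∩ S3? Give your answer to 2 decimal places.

The intersection is the polygon with vertices (5,3), (5,4), (8,4), (8,3).
By the shoelace formula its area is 3.00.

3.00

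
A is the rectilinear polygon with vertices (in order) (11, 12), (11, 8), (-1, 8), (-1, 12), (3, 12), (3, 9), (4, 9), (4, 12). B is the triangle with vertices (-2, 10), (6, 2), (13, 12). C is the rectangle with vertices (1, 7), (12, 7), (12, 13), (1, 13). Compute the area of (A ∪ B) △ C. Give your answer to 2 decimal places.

47.44

|A ∪ B| = 80.4905.
|(A ∪ B) ∩ C| = 49.5262.
|(A ∪ B) △ C| = 80.4905 + 66 − 99.0524 = 47.44.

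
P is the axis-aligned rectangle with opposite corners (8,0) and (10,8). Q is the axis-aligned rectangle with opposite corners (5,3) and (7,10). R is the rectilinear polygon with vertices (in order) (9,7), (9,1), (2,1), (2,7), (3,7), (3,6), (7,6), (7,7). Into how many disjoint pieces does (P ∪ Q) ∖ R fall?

2

(P ∪ Q) ∖ R splits into 2 disjoint pieces (area 10, area 8).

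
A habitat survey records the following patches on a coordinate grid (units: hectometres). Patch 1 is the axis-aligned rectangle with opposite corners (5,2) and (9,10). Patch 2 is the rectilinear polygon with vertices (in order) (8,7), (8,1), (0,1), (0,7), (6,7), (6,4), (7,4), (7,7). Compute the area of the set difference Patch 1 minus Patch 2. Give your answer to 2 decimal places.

20.00

|Patch 1| = 32, |Patch 1∩Patch 2| = 12.
|Patch 1 ∖ Patch 2| = |Patch 1| − |Patch 1∩Patch 2| = 32 − 12 = 20.00.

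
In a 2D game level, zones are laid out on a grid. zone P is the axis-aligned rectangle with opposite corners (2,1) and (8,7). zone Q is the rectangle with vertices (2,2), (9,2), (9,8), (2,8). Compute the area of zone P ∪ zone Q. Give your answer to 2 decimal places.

48.00

By inclusion–exclusion:
Individual areas: |zone P| = 36, |zone Q| = 42.
|zone P∩zone Q|: x∈[2,8], y∈[2,7] → 6·5 = 30.
|zone P ∪ zone Q| = 78 − 30 = 48.00.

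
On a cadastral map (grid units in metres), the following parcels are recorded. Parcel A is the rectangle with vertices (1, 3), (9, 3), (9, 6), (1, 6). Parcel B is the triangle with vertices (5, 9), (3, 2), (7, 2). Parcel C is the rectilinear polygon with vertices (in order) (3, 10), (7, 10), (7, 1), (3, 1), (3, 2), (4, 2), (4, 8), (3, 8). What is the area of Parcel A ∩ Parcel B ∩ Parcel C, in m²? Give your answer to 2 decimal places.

6.82

The intersection is the polygon with vertices (6.714,3), (4,3), (4,5.5), (4.143,6), (5.857,6).
By the shoelace formula its area is 6.82.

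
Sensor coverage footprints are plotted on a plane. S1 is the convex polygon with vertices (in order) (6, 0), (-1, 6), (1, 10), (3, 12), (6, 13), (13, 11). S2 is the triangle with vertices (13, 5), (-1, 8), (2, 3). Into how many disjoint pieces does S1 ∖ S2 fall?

S1 ∖ S2 splits into 3 disjoint pieces (area 11.6845, area 1.9251, area 59.3232).

3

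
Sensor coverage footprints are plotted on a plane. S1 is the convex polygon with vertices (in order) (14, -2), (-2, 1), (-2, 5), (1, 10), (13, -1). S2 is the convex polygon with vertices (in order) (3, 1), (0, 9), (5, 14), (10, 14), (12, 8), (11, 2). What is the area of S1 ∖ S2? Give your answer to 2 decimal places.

|S1| = 83, |S1∩S2| = 37.0379.
|S1 ∖ S2| = |S1| − |S1∩S2| = 83 − 37.0379 = 45.96.

45.96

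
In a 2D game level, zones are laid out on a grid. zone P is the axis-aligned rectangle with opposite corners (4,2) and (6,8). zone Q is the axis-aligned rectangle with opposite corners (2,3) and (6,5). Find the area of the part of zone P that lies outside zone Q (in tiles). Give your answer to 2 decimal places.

|zone P∩zone Q|: x∈[4,6], y∈[3,5] → 2·2 = 4.
|zone P| = 12.
|zone P ∖ zone Q| = |zone P| − |zone P∩zone Q| = 12 − 4 = 8.00.

8.00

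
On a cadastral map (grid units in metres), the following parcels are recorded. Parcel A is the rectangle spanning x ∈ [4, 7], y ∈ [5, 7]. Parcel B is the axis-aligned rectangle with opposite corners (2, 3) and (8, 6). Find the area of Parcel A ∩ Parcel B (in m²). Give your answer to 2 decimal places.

3.00

|Parcel A∩Parcel B|: x∈[4,7], y∈[5,6] → 3·1 = 3.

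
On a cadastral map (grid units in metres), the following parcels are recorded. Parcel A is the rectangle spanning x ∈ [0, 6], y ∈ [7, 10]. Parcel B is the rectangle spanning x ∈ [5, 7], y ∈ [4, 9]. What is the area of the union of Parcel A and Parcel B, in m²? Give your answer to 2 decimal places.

By inclusion–exclusion:
Individual areas: |Parcel A| = 18, |Parcel B| = 10.
|Parcel A∩Parcel B|: x∈[5,6], y∈[7,9] → 1·2 = 2.
|Parcel A ∪ Parcel B| = 28 − 2 = 26.00.

26.00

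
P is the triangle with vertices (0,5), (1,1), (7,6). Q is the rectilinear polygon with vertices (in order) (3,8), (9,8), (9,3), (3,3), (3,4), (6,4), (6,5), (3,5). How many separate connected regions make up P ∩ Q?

P ∩ Q splits into 2 disjoint pieces (area 1, area 2.2571).

2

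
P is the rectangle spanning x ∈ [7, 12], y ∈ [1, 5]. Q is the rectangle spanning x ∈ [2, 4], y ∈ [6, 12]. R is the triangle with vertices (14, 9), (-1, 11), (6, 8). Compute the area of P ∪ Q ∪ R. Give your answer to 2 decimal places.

45.14

By inclusion–exclusion:
Individual areas: |P| = 20, |Q| = 12, |R| = 15.5.
|P∩Q| = 0 (no overlap).
|P∩R| = 0.
|Q∩R| = 2.3619.
|P∩Q∩R| = 0.
|P ∪ Q ∪ R| = 47.5 − 2.3619 + 0 = 45.14.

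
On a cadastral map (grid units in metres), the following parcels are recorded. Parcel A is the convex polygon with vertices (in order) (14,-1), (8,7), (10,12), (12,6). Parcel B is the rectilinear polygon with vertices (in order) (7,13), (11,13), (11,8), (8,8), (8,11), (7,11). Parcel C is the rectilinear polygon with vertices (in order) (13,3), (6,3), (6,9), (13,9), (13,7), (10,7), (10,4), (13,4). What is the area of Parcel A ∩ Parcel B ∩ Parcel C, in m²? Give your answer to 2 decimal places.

2.40

The intersection is the polygon with vertices (11,8), (8.4,8), (8.8,9), (11,9).
By the shoelace formula its area is 2.40.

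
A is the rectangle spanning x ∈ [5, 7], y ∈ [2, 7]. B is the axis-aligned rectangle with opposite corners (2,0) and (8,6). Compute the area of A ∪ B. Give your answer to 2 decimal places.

38.00

By inclusion–exclusion:
Individual areas: |A| = 10, |B| = 36.
|A∩B|: x∈[5,7], y∈[2,6] → 2·4 = 8.
|A ∪ B| = 46 − 8 = 38.00.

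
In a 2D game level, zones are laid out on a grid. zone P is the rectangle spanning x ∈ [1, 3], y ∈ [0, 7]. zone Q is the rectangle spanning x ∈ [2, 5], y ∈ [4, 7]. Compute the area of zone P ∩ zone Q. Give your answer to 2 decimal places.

3.00

|zone P∩zone Q|: x∈[2,3], y∈[4,7] → 1·3 = 3.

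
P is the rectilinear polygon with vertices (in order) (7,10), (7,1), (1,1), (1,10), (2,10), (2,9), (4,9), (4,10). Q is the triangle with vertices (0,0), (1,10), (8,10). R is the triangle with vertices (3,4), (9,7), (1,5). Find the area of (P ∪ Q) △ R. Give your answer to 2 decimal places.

54.00

|P ∪ Q| = 59.
|(P ∪ Q) ∩ R| = 5.5.
|(P ∪ Q) △ R| = 59 + 6 − 11 = 54.00.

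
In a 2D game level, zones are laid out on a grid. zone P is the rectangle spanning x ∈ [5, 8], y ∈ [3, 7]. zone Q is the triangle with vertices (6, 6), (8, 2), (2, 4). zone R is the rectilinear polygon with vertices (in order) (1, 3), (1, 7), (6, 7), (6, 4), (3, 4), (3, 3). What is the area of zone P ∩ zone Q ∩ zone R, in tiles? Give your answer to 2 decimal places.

The intersection is the polygon with vertices (6,6), (6,4), (5,4), (5,5.5).
By the shoelace formula its area is 1.75.

1.75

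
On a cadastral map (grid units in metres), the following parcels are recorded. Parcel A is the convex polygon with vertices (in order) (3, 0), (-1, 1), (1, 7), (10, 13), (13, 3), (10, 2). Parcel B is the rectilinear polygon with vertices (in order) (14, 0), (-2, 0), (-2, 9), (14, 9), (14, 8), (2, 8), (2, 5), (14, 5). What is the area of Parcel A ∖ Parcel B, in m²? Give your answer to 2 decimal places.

44.17

|Parcel A| = 105.5, |Parcel A∩Parcel B| = 61.3333.
|Parcel A ∖ Parcel B| = |Parcel A| − |Parcel A∩Parcel B| = 105.5 − 61.3333 = 44.17.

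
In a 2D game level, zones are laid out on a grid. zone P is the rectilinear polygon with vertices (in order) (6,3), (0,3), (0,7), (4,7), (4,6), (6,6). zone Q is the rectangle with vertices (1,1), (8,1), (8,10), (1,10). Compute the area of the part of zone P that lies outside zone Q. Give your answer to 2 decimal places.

|zone P| = 22, |zone P∩zone Q| = 18.
|zone P ∖ zone Q| = |zone P| − |zone P∩zone Q| = 22 − 18 = 4.00.

4.00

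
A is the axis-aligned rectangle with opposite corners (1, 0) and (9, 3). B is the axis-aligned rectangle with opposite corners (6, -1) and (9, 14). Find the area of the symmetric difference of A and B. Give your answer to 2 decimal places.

|A∩B|: x∈[6,9], y∈[0,3] → 3·3 = 9.
|A △ B| = |A| + |B| − 2·|A∩B| = 24 + 45 − 18 = 51.00.

51.00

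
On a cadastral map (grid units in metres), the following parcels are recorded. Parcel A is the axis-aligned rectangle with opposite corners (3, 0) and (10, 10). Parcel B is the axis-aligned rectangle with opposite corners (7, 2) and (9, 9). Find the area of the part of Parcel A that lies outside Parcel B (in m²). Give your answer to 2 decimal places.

56.00

|Parcel A∩Parcel B|: x∈[7,9], y∈[2,9] → 2·7 = 14.
|Parcel A| = 70.
|Parcel A ∖ Parcel B| = |Parcel A| − |Parcel A∩Parcel B| = 70 − 14 = 56.00.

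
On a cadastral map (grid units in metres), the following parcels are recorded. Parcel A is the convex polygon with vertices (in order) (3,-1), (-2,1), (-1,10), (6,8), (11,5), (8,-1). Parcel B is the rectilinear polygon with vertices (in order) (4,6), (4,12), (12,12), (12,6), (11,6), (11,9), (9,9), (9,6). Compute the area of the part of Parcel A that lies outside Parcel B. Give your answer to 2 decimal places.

92.13

|Parcel A| = 100, |Parcel A∩Parcel B| = 7.8714.
|Parcel A ∖ Parcel B| = |Parcel A| − |Parcel A∩Parcel B| = 100 − 7.8714 = 92.13.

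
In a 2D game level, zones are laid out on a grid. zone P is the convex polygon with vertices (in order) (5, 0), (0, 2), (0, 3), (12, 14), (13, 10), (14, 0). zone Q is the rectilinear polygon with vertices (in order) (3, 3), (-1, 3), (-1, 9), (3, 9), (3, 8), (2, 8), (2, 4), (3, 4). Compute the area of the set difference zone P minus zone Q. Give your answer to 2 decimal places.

|zone P| = 114, |zone P∩zone Q| = 2.8333.
|zone P ∖ zone Q| = |zone P| − |zone P∩zone Q| = 114 − 2.8333 = 111.17.

111.17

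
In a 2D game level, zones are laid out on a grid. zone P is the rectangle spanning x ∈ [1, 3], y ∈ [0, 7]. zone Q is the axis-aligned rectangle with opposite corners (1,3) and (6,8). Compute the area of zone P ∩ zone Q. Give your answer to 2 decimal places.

|zone P∩zone Q|: x∈[1,3], y∈[3,7] → 2·4 = 8.

8.00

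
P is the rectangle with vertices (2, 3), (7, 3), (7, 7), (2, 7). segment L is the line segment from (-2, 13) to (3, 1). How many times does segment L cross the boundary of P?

The segment meets the boundary at (2.167,3), (2,3.4).

2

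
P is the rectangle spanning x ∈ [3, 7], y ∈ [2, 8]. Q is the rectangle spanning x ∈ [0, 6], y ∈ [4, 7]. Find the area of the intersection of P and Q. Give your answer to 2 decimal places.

9.00

|P∩Q|: x∈[3,6], y∈[4,7] → 3·3 = 9.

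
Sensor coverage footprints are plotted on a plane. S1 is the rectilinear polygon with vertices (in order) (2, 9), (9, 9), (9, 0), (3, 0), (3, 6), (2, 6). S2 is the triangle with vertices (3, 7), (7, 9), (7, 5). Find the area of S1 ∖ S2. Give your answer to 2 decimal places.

49.00

|S1| = 57, |S1∩S2| = 8.
|S1 ∖ S2| = |S1| − |S1∩S2| = 57 − 8 = 49.00.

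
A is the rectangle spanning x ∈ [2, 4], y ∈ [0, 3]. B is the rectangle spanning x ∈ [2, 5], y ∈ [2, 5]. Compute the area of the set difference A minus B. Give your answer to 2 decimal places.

|A∩B|: x∈[2,4], y∈[2,3] → 2·1 = 2.
|A| = 6.
|A ∖ B| = |A| − |A∩B| = 6 − 2 = 4.00.

4.00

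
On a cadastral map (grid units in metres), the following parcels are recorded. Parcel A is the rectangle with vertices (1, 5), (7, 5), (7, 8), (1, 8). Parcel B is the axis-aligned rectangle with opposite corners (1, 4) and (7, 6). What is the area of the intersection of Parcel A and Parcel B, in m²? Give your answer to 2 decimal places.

6.00

|Parcel A∩Parcel B|: x∈[1,7], y∈[5,6] → 6·1 = 6.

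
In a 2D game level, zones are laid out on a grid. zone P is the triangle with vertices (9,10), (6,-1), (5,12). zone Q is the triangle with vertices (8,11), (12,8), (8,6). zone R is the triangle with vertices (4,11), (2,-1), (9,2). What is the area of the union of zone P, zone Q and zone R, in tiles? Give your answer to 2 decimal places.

By inclusion–exclusion:
Individual areas: |zone P| = 25, |zone Q| = 10, |zone R| = 39.
|zone P∩zone Q| = 2.0833.
|zone P∩zone R| = 9.0405.
|zone Q∩zone R| = 0.
|zone P∩zone Q∩zone R| = 0.
|zone P ∪ zone Q ∪ zone R| = 74 − 11.1238 + 0 = 62.88.

62.88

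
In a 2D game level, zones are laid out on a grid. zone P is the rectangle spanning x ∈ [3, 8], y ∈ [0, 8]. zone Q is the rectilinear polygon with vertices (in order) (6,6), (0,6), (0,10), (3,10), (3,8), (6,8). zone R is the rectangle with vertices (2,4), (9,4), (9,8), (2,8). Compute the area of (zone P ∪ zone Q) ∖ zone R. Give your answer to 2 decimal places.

|zone P ∪ zone Q| = 52.
|(zone P ∪ zone Q) ∩ zone R| = 22.
|(zone P ∪ zone Q) ∖ zone R| = 52 − 22 = 30.00.

30.00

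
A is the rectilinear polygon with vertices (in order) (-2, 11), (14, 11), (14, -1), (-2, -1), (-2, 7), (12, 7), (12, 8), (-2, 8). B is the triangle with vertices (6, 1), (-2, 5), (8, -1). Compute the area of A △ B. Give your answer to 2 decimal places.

|A| = 178, |B| = 4, |A∩B| = 4.
|A △ B| = |A| + |B| − 2·|A∩B| = 178 + 4 − 8 = 174.00.

174.00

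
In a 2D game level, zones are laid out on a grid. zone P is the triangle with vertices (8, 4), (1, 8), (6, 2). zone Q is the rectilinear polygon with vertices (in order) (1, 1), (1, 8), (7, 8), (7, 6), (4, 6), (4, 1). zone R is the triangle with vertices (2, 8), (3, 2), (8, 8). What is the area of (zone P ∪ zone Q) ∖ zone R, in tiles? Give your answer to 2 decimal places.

|zone P ∪ zone Q| = 35.1.
|(zone P ∪ zone Q) ∩ zone R| = 16.4495.
|(zone P ∪ zone Q) ∖ zone R| = 35.1 − 16.4495 = 18.65.

18.65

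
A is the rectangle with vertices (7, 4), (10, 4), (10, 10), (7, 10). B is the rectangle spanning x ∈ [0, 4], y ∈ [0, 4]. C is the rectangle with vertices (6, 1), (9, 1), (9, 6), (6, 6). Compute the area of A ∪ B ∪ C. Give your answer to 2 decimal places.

45.00

By inclusion–exclusion:
Individual areas: |A| = 18, |B| = 16, |C| = 15.
|A∩B| = 0 (no overlap).
|A∩C|: x∈[7,9], y∈[4,6] → 2·2 = 4.
|B∩C| = 0 (no overlap).
|A∩B∩C| = 0.
|A ∪ B ∪ C| = 49 − 4 + 0 = 45.00.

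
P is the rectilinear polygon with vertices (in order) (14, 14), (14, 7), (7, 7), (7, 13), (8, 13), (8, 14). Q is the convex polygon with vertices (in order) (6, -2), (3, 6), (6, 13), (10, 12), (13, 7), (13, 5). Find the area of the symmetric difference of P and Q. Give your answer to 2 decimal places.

91.25

|P| = 48, |Q| = 90.5, |P∩Q| = 23.625.
|P △ Q| = |P| + |Q| − 2·|P∩Q| = 48 + 90.5 − 47.25 = 91.25.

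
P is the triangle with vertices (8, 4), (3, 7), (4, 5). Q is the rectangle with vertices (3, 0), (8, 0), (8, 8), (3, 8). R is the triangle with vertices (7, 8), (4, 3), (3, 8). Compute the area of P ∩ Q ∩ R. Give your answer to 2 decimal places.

The intersection is the polygon with vertices (4,5), (3.333,6.333), (3.227,6.864), (5.5,5.5), (5.043,4.739).
By the shoelace formula its area is 2.15.

2.15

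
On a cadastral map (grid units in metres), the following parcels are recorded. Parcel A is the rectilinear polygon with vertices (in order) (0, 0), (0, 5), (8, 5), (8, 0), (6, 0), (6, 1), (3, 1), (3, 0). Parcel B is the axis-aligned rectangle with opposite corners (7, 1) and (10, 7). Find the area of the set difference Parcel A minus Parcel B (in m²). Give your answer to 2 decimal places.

|Parcel A| = 37, |Parcel A∩Parcel B| = 4.
|Parcel A ∖ Parcel B| = |Parcel A| − |Parcel A∩Parcel B| = 37 − 4 = 33.00.

33.00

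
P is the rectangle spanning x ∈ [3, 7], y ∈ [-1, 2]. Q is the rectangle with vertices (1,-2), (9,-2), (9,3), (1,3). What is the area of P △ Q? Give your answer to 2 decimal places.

28.00

|P∩Q|: x∈[3,7], y∈[-1,2] → 4·3 = 12.
|P △ Q| = |P| + |Q| − 2·|P∩Q| = 12 + 40 − 24 = 28.00.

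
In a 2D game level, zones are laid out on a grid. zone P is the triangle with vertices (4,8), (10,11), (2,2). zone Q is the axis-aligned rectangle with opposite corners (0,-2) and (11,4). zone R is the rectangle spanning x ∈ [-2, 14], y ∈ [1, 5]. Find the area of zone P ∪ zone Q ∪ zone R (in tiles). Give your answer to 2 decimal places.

109.50

By inclusion–exclusion:
Individual areas: |zone P| = 15, |zone Q| = 66, |zone R| = 64.
|zone P∩zone Q| = 1.1111.
|zone P∩zone R| = 2.5.
|zone Q∩zone R|: x∈[0,11], y∈[1,4] → 11·3 = 33.
|zone P∩zone Q∩zone R| = 1.1111.
|zone P ∪ zone Q ∪ zone R| = 145 − 36.6111 + 1.1111 = 109.50.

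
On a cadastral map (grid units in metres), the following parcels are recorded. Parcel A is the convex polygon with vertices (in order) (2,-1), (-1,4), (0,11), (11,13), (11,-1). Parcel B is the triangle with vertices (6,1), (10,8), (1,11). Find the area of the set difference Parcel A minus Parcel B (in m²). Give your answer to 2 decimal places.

|Parcel A| = 144, |Parcel A∩Parcel B| = 37.5.
|Parcel A ∖ Parcel B| = |Parcel A| − |Parcel A∩Parcel B| = 144 − 37.5 = 106.50.

106.50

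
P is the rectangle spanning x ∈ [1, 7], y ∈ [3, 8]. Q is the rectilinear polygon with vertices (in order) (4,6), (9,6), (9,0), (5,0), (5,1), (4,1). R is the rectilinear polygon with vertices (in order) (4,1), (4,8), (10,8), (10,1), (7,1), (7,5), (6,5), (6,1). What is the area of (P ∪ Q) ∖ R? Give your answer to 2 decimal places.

|P ∪ Q| = 50.
|(P ∪ Q) ∩ R| = 27.
|(P ∪ Q) ∖ R| = 50 − 27 = 23.00.

23.00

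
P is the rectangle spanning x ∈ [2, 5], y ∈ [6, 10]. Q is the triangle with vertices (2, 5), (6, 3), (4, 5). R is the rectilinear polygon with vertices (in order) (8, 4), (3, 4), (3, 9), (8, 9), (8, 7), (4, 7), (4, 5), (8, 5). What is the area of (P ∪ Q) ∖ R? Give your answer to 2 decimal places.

|P ∪ Q| = 14.
|(P ∪ Q) ∩ R| = 6.25.
|(P ∪ Q) ∖ R| = 14 − 6.25 = 7.75.

7.75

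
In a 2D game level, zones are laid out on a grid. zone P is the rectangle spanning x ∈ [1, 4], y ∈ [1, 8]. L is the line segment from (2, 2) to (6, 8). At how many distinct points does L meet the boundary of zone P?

1

The segment meets the boundary at (4,5).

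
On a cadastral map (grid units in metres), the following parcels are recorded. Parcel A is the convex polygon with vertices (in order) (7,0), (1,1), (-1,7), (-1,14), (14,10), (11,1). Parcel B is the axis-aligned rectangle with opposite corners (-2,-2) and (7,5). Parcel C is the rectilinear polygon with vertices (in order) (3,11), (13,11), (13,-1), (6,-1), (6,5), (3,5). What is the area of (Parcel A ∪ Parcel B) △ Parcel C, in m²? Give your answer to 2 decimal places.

115.85

|Parcel A ∪ Parcel B| = 183.8333.
|(Parcel A ∪ Parcel B) ∩ Parcel C| = 84.9917.
|(Parcel A ∪ Parcel B) △ Parcel C| = 183.8333 + 102 − 169.9833 = 115.85.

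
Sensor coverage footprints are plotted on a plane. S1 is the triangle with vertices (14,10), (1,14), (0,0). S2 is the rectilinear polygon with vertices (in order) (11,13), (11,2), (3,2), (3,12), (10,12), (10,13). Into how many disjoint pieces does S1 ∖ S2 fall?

2

S1 ∖ S2 splits into 2 disjoint pieces (area 4.5989, area 34.2857).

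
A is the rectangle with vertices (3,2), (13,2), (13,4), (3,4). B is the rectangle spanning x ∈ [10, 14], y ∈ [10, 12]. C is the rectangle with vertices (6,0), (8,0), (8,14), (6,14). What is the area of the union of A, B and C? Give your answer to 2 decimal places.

52.00

By inclusion–exclusion:
Individual areas: |A| = 20, |B| = 8, |C| = 28.
|A∩B| = 0 (no overlap).
|A∩C|: x∈[6,8], y∈[2,4] → 2·2 = 4.
|B∩C| = 0 (no overlap).
|A∩B∩C| = 0.
|A ∪ B ∪ C| = 56 − 4 + 0 = 52.00.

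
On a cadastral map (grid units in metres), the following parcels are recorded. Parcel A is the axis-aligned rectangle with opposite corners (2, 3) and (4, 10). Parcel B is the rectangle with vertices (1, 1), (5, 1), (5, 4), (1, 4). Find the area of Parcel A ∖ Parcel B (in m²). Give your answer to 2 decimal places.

12.00

|Parcel A∩Parcel B|: x∈[2,4], y∈[3,4] → 2·1 = 2.
|Parcel A| = 14.
|Parcel A ∖ Parcel B| = |Parcel A| − |Parcel A∩Parcel B| = 14 − 2 = 12.00.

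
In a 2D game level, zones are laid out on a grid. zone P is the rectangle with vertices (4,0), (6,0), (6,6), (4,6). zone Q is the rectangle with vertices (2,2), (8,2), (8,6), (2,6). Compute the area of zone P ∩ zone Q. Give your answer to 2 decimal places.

8.00

|zone P∩zone Q|: x∈[4,6], y∈[2,6] → 2·4 = 8.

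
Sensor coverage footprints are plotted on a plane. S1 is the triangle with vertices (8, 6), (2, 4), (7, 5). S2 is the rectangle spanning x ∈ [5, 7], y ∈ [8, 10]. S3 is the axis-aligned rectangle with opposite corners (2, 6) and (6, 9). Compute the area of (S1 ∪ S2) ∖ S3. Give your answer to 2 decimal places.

5.00

|S1 ∪ S2| = 6.
|(S1 ∪ S2) ∩ S3| = 1.
|(S1 ∪ S2) ∖ S3| = 6 − 1 = 5.00.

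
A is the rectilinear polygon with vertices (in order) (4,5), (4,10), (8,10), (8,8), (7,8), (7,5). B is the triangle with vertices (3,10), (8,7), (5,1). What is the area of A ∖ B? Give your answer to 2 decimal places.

6.53

|A| = 17, |A∩B| = 10.4722.
|A ∖ B| = |A| − |A∩B| = 17 − 10.4722 = 6.53.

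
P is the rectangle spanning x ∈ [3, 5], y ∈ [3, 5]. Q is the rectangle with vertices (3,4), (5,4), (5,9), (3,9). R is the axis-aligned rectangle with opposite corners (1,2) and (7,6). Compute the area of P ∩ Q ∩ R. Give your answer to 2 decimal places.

2.00

The intersection is the polygon with vertices (3,4), (3,5), (5,5), (5,4).
By the shoelace formula its area is 2.00.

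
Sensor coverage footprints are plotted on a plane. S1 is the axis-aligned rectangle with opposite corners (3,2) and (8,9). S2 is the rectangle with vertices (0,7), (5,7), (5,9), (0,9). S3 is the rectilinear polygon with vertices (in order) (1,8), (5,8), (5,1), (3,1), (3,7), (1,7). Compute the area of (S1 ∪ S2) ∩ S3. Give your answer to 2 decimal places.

14.00

The region (S1 ∪ S2) ∩ S3 is the polygon with vertices (3,2), (3,7), (1,7), (1,8), (5,8), (5,2).
By the shoelace formula its area is 14.00.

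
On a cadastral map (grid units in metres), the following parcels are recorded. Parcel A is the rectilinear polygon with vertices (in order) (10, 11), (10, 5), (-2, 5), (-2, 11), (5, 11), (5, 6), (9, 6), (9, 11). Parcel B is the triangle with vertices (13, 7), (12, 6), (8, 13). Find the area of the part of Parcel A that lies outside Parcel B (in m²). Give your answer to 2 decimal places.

51.42

|Parcel A| = 52, |Parcel A∩Parcel B| = 0.5762.
|Parcel A ∖ Parcel B| = |Parcel A| − |Parcel A∩Parcel B| = 52 − 0.5762 = 51.42.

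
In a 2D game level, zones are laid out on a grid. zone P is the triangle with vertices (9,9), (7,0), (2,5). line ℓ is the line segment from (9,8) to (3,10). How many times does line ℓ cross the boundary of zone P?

The segment meets the boundary at (7.895,8.368), (8.793,8.069).

2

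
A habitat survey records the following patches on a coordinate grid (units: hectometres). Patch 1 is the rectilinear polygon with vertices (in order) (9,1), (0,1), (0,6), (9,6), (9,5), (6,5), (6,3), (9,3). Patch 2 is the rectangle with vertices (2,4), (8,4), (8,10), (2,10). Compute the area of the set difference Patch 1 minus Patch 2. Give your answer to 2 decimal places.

|Patch 1| = 39, |Patch 1∩Patch 2| = 10.
|Patch 1 ∖ Patch 2| = |Patch 1| − |Patch 1∩Patch 2| = 39 − 10 = 29.00.

29.00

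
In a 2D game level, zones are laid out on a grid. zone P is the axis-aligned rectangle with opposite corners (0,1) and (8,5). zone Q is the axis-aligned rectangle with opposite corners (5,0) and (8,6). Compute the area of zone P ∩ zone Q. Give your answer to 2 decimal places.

|zone P∩zone Q|: x∈[5,8], y∈[1,5] → 3·4 = 12.

12.00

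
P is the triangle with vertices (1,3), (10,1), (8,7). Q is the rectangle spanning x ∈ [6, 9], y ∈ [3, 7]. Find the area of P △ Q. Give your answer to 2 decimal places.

18.29

|P| = 25, |Q| = 12, |P∩Q| = 9.3571.
|P △ Q| = |P| + |Q| − 2·|P∩Q| = 25 + 12 − 18.7143 = 18.29.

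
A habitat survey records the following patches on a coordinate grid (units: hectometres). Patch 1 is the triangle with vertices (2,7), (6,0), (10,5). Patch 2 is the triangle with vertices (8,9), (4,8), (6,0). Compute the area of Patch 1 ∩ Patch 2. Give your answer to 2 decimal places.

8.59

The intersection is the polygon with vertices (7.263,5.684), (6,0), (4.4,6.4).
By the shoelace formula its area is 8.59.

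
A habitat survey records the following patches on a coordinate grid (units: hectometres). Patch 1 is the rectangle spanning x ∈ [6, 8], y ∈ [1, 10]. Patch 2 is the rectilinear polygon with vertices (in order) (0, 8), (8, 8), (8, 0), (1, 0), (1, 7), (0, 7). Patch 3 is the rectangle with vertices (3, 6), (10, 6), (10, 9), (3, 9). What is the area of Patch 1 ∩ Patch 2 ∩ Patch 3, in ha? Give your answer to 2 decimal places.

4.00

The intersection is the polygon with vertices (6,8), (8,8), (8,6), (6,6).
By the shoelace formula its area is 4.00.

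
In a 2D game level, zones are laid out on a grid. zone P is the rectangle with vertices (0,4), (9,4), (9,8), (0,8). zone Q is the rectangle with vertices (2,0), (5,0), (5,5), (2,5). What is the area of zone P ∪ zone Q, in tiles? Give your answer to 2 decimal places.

By inclusion–exclusion:
Individual areas: |zone P| = 36, |zone Q| = 15.
|zone P∩zone Q|: x∈[2,5], y∈[4,5] → 3·1 = 3.
|zone P ∪ zone Q| = 51 − 3 = 48.00.

48.00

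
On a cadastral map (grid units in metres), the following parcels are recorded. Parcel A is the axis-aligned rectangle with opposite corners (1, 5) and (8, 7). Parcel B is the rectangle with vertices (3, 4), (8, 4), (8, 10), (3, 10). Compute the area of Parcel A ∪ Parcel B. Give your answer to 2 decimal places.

34.00

By inclusion–exclusion:
Individual areas: |Parcel A| = 14, |Parcel B| = 30.
|Parcel A∩Parcel B|: x∈[3,8], y∈[5,7] → 5·2 = 10.
|Parcel A ∪ Parcel B| = 44 − 10 = 34.00.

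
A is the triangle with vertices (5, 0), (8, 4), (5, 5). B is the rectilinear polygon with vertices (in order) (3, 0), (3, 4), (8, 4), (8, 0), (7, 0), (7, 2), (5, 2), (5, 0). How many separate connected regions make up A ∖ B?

A ∖ B splits into 2 disjoint pieces (area 1.5, area 1.5).

2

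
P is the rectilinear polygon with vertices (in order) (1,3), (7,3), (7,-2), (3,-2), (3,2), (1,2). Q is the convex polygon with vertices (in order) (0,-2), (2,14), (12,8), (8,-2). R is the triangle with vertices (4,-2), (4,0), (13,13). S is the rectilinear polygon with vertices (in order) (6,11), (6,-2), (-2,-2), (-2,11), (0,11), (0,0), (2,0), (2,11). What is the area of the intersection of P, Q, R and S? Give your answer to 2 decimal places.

The intersection is the polygon with vertices (4,-2), (4,0), (6,2.889), (6,1.333).
By the shoelace formula its area is 3.56.

3.56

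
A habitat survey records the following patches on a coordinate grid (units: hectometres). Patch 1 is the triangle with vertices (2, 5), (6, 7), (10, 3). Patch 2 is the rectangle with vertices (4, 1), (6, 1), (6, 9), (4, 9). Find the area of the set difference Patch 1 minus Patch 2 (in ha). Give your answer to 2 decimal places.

7.50

|Patch 1| = 12, |Patch 1∩Patch 2| = 4.5.
|Patch 1 ∖ Patch 2| = |Patch 1| − |Patch 1∩Patch 2| = 12 − 4.5 = 7.50.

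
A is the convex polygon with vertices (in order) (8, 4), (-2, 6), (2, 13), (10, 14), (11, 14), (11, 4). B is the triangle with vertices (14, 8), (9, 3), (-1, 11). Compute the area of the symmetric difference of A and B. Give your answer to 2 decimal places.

|A| = 98, |B| = 45, |A∩B| = 37.8294.
|A △ B| = |A| + |B| − 2·|A∩B| = 98 + 45 − 75.6588 = 67.34.

67.34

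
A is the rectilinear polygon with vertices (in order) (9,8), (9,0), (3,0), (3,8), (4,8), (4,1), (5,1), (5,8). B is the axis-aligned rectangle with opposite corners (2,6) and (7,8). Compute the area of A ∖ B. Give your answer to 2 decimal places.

35.00

|A| = 41, |A∩B| = 6.
|A ∖ B| = |A| − |A∩B| = 41 − 6 = 35.00.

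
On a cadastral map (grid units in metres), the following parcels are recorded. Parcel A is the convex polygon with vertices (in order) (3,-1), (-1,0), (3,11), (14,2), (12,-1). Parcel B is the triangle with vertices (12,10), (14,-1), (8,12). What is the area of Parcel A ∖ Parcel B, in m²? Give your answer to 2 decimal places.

101.71

|Parcel A| = 103.5, |Parcel A∩Parcel B| = 1.7915.
|Parcel A ∖ Parcel B| = |Parcel A| − |Parcel A∩Parcel B| = 103.5 − 1.7915 = 101.71.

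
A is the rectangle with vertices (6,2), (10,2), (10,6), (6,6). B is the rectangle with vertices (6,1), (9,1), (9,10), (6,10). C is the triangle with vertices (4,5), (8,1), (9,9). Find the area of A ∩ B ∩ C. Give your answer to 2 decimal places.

9.00

The intersection is the polygon with vertices (7,2), (6,3), (6,6), (8.625,6), (8.125,2).
By the shoelace formula its area is 9.00.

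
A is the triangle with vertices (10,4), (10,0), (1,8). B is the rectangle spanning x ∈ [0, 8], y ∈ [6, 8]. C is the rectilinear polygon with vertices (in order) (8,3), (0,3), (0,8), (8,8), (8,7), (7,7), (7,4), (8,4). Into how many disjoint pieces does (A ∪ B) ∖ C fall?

(A ∪ B) ∖ C splits into 2 disjoint pieces (area 9.0625, area 1).

2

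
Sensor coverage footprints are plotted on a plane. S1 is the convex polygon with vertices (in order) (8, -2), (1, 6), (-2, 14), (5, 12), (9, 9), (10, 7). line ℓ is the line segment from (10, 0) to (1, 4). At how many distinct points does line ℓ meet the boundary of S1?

The segment meets the boundary at (8.584,0.629), (3.864,2.727).

2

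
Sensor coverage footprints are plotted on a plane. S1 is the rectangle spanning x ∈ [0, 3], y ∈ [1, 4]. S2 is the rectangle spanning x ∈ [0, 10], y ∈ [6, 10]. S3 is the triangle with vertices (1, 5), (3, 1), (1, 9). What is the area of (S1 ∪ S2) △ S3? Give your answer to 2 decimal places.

|S1 ∪ S2| = 49.
|(S1 ∪ S2) ∩ S3| = 2.25.
|(S1 ∪ S2) △ S3| = 49 + 4 − 4.5 = 48.50.

48.50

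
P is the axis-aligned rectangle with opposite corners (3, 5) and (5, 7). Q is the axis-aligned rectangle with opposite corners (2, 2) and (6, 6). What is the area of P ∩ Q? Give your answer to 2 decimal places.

|P∩Q|: x∈[3,5], y∈[5,6] → 2·1 = 2.

2.00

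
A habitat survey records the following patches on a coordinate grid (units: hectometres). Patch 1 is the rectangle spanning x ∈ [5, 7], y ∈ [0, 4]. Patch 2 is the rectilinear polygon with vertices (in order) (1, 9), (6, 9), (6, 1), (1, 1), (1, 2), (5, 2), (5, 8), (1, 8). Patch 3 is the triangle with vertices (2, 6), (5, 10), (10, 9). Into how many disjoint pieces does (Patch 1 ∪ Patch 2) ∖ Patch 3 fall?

2

(Patch 1 ∪ Patch 2) ∖ Patch 3 splits into 2 disjoint pieces (area 15.3125, area 2.875).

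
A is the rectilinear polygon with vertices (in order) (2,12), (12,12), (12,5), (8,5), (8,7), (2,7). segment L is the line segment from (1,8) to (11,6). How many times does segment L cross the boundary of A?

The segment meets the boundary at (8,6.6), (6,7), (2,7.8).

3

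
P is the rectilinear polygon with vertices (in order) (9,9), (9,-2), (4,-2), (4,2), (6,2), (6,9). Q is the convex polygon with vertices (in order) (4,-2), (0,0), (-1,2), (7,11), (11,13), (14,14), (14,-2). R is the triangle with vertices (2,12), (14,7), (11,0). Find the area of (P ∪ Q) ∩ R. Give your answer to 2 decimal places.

44.19

The region (P ∪ Q) ∩ R is the polygon with vertices (6.297,10.21), (14,7), (11,0), (4.695,8.407).
By the shoelace formula its area is 44.19.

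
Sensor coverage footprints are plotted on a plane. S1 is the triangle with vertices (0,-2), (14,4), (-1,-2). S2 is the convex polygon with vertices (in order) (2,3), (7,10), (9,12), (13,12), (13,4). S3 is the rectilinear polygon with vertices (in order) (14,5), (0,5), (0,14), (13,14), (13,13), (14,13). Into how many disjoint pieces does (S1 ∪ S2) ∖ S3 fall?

(S1 ∪ S2) ∖ S3 splits into 2 disjoint pieces (area 3, area 15.0714).

2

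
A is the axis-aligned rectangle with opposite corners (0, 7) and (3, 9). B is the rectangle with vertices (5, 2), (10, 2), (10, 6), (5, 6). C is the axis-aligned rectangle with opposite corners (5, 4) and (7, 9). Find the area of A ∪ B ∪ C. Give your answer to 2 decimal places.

By inclusion–exclusion:
Individual areas: |A| = 6, |B| = 20, |C| = 10.
|A∩B| = 0 (no overlap).
|A∩C| = 0 (no overlap).
|B∩C|: x∈[5,7], y∈[4,6] → 2·2 = 4.
|A∩B∩C| = 0.
|A ∪ B ∪ C| = 36 − 4 + 0 = 32.00.

32.00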